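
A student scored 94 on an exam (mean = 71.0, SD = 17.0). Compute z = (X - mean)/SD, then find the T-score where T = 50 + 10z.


z = (X - mean) / SD = (94 - 71.0) / 17.0
z = 23.0 / 17.0
z = 1.3529
T-score = T = 50 + 10z
Carry z at full precision (z = 23.0 / 17.0) into the conversion:
T-score = 50 + 10 * (23.0 / 17.0) = 50 + 230 / 17.0
T-score = 50 + 13.5294
T-score = 63.5294

63.5294


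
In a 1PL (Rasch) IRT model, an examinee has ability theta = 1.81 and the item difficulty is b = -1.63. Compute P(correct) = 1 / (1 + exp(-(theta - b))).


theta - b = 1.81 - -1.63 = 3.44
exp(-(theta - b)) = exp(-3.44) = 0.0321
P = 1 / (1 + 0.0321)
P = 0.9689

0.9689


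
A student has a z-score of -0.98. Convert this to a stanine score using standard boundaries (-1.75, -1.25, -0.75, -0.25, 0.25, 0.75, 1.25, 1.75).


Stanine boundaries: [-1.75, -1.25, -0.75, -0.25, 0.25, 0.75, 1.25, 1.75]
z = -0.98
Check each boundary:
  z >= -1.75 -> could be stanine 2
  z >= -1.25 -> could be stanine 3
  z < -0.75
  z < -0.25
  z < 0.25
  z < 0.75
  z < 1.25
  z < 1.75
Highest qualifying boundary gives stanine = 3

3


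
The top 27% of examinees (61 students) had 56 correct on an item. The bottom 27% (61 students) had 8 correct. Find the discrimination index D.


p_upper = 56/61 = 0.918
p_lower = 8/61 = 0.1311
D = 0.918 - 0.1311 = 0.7869

0.7869


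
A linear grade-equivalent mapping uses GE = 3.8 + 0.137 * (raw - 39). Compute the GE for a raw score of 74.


raw - median = 74 - 39 = 35
slope * diff = 0.137 * 35 = 4.795
GE = 3.8 + 4.795
GE = 8.595

8.595


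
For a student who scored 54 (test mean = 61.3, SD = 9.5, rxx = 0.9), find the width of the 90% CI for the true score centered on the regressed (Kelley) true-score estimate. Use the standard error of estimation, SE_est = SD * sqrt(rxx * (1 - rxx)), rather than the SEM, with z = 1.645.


True score estimate = 0.9*54 + 0.1*61.3 = 54.73
SE_est = SD * sqrt(rxx * (1 - rxx)) = 9.5 * sqrt(0.9 * 0.1) = 9.5 * sqrt(0.09) = 2.85
CI = T_est +/- z * SE_est, so width = 2 * z * SE_est = 2 * 1.645 * 2.85
Width = 9.3765

9.3765


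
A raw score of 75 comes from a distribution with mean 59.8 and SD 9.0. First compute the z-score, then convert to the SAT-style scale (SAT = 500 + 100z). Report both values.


z = (X - mean) / SD = (75 - 59.8) / 9.0
z = 15.2 / 9.0
z = 1.6889
SAT-scale = SAT = 500 + 100z
Carry z at full precision (z = 15.2 / 9.0) into the conversion:
SAT-scale = 500 + 100 * (15.2 / 9.0) = 500 + 1520 / 9.0
SAT-scale = 500 + 168.8889
SAT-scale = 668.8889

668.8889


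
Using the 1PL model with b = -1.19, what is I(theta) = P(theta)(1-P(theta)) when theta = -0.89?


P = 1/(1+exp(-(-0.89--1.19))) = 0.5744
I = P*(1-P) = 0.5744 * 0.4256
I = 0.2445

0.2445


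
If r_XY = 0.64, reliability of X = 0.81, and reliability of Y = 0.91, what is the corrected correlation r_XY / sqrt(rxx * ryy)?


r_corrected = rxy / sqrt(rxx * ryy)
= 0.64 / sqrt(0.81 * 0.91)
= 0.64 / sqrt(0.7371)
= 0.64 / 0.858545
r_corrected = 0.7454

0.7454


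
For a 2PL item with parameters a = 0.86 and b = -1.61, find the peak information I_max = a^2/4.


For 2PL, max info at theta = b = -1.61
I_max = a^2 / 4 = 0.86^2 / 4
= 0.7396 / 4
I_max = 0.1849

0.1849


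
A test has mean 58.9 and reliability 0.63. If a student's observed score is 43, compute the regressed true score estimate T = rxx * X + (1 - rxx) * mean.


T_est = rxx * X + (1 - rxx) * mean
T_est = 0.63 * 43 + 0.37 * 58.9
T_est = 27.09 + 21.793
T_est = 48.883

48.883


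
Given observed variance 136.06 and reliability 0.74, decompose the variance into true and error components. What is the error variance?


var_true = rxx * var_obs = 0.74 * 136.06 = 100.6844
var_error = var_obs - var_true
var_error = 136.06 - 100.6844
var_error = 35.3756

35.3756


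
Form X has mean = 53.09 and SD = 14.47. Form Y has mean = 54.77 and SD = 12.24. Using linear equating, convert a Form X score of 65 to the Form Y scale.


slope = SD_Y / SD_X = 12.24 / 14.47 ~ 0.8459
intercept = mean_Y - slope * mean_X = 54.77 - (12.24 / 14.47) * 53.09 ~ 9.8618
Y = slope * X + intercept. To avoid rounding drift from the rounded slope/intercept, evaluate the equivalent form Y = mean_Y + SD_Y * (X - mean_X) / SD_X at full precision:
Y = 54.77 + 12.24 * (65 - 53.09) / 14.47
Y = 54.77 + 12.24 * 11.91 / 14.47
Y = 54.77 + 145.7784 / 14.47
Y = 54.77 + 10.0745
Y = 64.8445

64.8445


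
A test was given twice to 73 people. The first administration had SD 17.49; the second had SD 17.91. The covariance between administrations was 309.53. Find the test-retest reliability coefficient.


r = cov(X,Y) / (SD_X * SD_Y)
r = 309.53 / (17.49 * 17.91)
r = 309.53 / 313.2459
r = 0.9881

0.9881


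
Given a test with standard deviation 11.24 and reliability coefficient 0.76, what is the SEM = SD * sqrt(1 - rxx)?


SEM = SD * sqrt(1 - rxx)
SEM = 11.24 * sqrt(1 - 0.76)
SEM = 11.24 * sqrt(0.24) = 11.24 * 0.489898
SEM = 5.5065

5.5065


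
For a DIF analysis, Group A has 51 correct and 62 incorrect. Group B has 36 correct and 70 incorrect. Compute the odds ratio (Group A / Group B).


Odds_A = 51/62 = 0.8226
Odds_B = 36/70 = 0.5143
OR = Odds_A / Odds_B = 0.8226 / 0.5143
Exactly, OR = (51 * 70) / (62 * 36) = 3570 / 2232
OR = 1.5995

1.5995


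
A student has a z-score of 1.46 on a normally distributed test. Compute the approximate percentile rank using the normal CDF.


CDF(z) = 0.5 * (1 + erf(z/sqrt(2)))
erf(1.0324) = 0.8557
CDF = 0.9279
Percentile rank = 0.9279 * 100 = 92.79

92.79


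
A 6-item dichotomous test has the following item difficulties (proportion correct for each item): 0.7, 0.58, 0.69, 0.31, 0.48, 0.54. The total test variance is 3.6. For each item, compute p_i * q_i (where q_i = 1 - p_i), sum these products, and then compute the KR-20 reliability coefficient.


For each item, compute p_i * q_i:
  Item 1: 0.7 * 0.3 = 0.21
  Item 2: 0.58 * 0.42 = 0.2436
  Item 3: 0.69 * 0.31 = 0.2139
  Item 4: 0.31 * 0.69 = 0.2139
  Item 5: 0.48 * 0.52 = 0.2496
  Item 6: 0.54 * 0.46 = 0.2484
Sum(p_i * q_i) = 0.21 + 0.2436 + 0.2139 + 0.2139 + 0.2496 + 0.2484 = 1.3794
KR-20 = (k/(k-1)) * (1 - Sum(p_i*q_i) / Var_total)
= (6/5) * (1 - 1.3794/3.6)
= 1.2 * 0.6168
KR-20 = 0.7402

0.7402


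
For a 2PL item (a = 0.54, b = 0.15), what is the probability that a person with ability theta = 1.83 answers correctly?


a*(theta - b) = 0.54 * (1.83 - 0.15) = 0.9072
exp(-0.9072) = 0.4037
P = 1 / (1 + 0.4037)
P = 0.7124

0.7124


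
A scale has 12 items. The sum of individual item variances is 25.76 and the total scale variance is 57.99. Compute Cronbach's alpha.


alpha = (k/(k-1)) * (1 - sum(si^2)/s_total^2)
= (12/11) * (1 - 25.76/57.99)
alpha = 0.6063

0.6063


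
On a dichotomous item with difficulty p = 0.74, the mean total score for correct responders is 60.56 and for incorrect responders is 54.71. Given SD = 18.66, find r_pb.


q = 1 - p = 0.26
rpb = ((M1 - M0) / SD) * sqrt(p * q)
rpb = ((60.56 - 54.71) / 18.66) * sqrt(0.74 * 0.26)
rpb = 0.1375

0.1375


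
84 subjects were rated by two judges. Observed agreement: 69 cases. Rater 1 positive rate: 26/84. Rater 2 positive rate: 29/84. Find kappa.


P_o = 69/84 = 0.821429
P_e = (26*29 + 58*55) / 7056 = 0.558957
kappa = (P_o - P_e) / (1 - P_e)
kappa = (0.821429 - 0.558957) / (1 - 0.558957)
kappa = 0.5951

0.5951


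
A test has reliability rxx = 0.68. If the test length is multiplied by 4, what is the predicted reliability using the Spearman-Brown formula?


r_new = (n * rxx) / (1 + (n-1) * rxx)
r_new = (4 * 0.68) / (1 + 3 * 0.68)
r_new = 2.72 / 3.04
r_new = 0.8947

0.8947


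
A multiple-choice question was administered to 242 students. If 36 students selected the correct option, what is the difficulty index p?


Item difficulty p = number correct / total examinees
p = 36 / 242
p = 0.1488

0.1488


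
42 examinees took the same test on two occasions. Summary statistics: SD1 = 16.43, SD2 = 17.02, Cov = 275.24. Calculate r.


r = cov(X,Y) / (SD_X * SD_Y)
r = 275.24 / (16.43 * 17.02)
r = 275.24 / 279.6386
r = 0.9843

0.9843


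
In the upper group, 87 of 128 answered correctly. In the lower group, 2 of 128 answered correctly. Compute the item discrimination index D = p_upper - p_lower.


p_upper = 87/128 = 0.6797
p_lower = 2/128 = 0.0156
D = 0.6797 - 0.0156 = 0.6641

0.6641


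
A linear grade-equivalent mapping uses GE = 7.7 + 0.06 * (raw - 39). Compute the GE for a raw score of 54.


raw - median = 54 - 39 = 15
slope * diff = 0.06 * 15 = 0.9
GE = 7.7 + 0.9
GE = 8.6

8.6


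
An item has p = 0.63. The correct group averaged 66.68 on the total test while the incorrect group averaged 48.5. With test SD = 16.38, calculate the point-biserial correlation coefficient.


q = 1 - p = 0.37
rpb = ((M1 - M0) / SD) * sqrt(p * q)
rpb = ((66.68 - 48.5) / 16.38) * sqrt(0.63 * 0.37)
rpb = 0.5359

0.5359


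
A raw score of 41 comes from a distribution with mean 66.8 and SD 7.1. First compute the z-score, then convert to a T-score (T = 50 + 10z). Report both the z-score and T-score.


z = (X - mean) / SD = (41 - 66.8) / 7.1
z = -25.8 / 7.1
z = -3.6338
T-score = T = 50 + 10z
Carry z at full precision (z = -25.8 / 7.1) into the conversion:
T-score = 50 + 10 * (-25.8 / 7.1) = 50 + -258 / 7.1
T-score = 50 + -36.338
T-score = 13.662

13.662


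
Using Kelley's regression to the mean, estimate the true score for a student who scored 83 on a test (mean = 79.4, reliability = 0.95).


T_est = rxx * X + (1 - rxx) * mean
T_est = 0.95 * 83 + 0.05 * 79.4
T_est = 78.85 + 3.97
T_est = 82.82

82.82


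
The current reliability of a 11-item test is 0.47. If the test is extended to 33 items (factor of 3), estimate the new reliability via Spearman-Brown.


r_new = (n * rxx) / (1 + (n-1) * rxx)
r_new = (3 * 0.47) / (1 + 2 * 0.47)
r_new = 1.41 / 1.94
r_new = 0.7268

0.7268


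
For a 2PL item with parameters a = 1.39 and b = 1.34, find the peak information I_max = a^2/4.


For 2PL, max info at theta = b = 1.34
I_max = a^2 / 4 = 1.39^2 / 4
= 1.9321 / 4
I_max = 0.483

0.483


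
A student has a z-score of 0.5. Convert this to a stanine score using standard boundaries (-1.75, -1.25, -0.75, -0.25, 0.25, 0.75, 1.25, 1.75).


Stanine boundaries: [-1.75, -1.25, -0.75, -0.25, 0.25, 0.75, 1.25, 1.75]
z = 0.5
Check each boundary:
  z >= -1.75 -> could be stanine 2
  z >= -1.25 -> could be stanine 3
  z >= -0.75 -> could be stanine 4
  z >= -0.25 -> could be stanine 5
  z >= 0.25 -> could be stanine 6
  z < 0.75
  z < 1.25
  z < 1.75
Highest qualifying boundary gives stanine = 6

6


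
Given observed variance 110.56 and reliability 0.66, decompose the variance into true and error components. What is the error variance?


var_true = rxx * var_obs = 0.66 * 110.56 = 72.9696
var_error = var_obs - var_true
var_error = 110.56 - 72.9696
var_error = 37.5904

37.5904


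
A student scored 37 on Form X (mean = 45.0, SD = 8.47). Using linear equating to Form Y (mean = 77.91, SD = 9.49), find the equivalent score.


slope = SD_Y / SD_X = 9.49 / 8.47 ~ 1.1204
intercept = mean_Y - slope * mean_X = 77.91 - (9.49 / 8.47) * 45.0 ~ 27.4909
Y = slope * X + intercept. To avoid rounding drift from the rounded slope/intercept, evaluate the equivalent form Y = mean_Y + SD_Y * (X - mean_X) / SD_X at full precision:
Y = 77.91 + 9.49 * (37 - 45.0) / 8.47
Y = 77.91 - 9.49 * 8.0 / 8.47
Y = 77.91 - 75.92 / 8.47
Y = 77.91 - 8.9634
Y = 68.9466

68.9466


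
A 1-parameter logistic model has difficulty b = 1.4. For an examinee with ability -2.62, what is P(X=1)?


theta - b = -2.62 - 1.4 = -4.02
exp(-(theta - b)) = exp(4.02) = 55.7011
P = 1 / (1 + 55.7011)
P = 0.0176

0.0176


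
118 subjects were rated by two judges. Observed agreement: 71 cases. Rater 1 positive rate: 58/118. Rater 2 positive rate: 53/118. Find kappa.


P_o = 71/118 = 0.601695
P_e = (58*53 + 60*65) / 13924 = 0.500862
kappa = (P_o - P_e) / (1 - P_e)
kappa = (0.601695 - 0.500862) / (1 - 0.500862)
kappa = 0.202

0.202


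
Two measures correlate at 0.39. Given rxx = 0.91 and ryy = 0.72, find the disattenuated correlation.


r_corrected = rxy / sqrt(rxx * ryy)
= 0.39 / sqrt(0.91 * 0.72)
= 0.39 / sqrt(0.6552)
= 0.39 / 0.809444
r_corrected = 0.4818

0.4818


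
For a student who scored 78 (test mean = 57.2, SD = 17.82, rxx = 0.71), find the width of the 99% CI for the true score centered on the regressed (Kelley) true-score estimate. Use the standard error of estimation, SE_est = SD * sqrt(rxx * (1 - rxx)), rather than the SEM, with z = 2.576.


True score estimate = 0.71*78 + 0.29*57.2 = 71.968
SE_est = SD * sqrt(rxx * (1 - rxx)) = 17.82 * sqrt(0.71 * 0.29) = 17.82 * sqrt(0.2059) = 8.08604
CI = T_est +/- z * SE_est, so width = 2 * z * SE_est = 2 * 2.576 * 8.08604
Width = 41.6593

41.6593


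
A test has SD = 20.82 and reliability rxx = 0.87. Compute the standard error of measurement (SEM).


SEM = SD * sqrt(1 - rxx)
SEM = 20.82 * sqrt(1 - 0.87)
SEM = 20.82 * sqrt(0.13) = 20.82 * 0.360555
SEM = 7.5068

7.5068


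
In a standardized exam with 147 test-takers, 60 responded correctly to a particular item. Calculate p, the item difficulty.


Item difficulty p = number correct / total examinees
p = 60 / 147
p = 0.4082

0.4082


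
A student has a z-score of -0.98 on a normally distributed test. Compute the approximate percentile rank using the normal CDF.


CDF(z) = 0.5 * (1 + erf(z/sqrt(2)))
erf(-0.693) = -0.6729
CDF = 0.1635
Percentile rank = 0.1635 * 100 = 16.35

16.35


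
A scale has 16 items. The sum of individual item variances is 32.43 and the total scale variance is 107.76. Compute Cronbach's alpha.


alpha = (k/(k-1)) * (1 - sum(si^2)/s_total^2)
= (16/15) * (1 - 32.43/107.76)
alpha = 0.7457

0.7457


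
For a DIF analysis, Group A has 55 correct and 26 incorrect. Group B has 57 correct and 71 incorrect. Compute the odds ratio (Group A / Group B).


Odds_A = 55/26 = 2.1154
Odds_B = 57/71 = 0.8028
OR = Odds_A / Odds_B = 2.1154 / 0.8028
Exactly, OR = (55 * 71) / (26 * 57) = 3905 / 1482
OR = 2.635

2.635


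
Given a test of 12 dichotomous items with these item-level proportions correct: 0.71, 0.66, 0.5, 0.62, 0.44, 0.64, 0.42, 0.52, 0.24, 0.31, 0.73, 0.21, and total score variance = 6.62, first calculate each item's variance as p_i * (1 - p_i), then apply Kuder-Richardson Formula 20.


For each item, compute p_i * q_i:
  Item 1: 0.71 * 0.29 = 0.2059
  Item 2: 0.66 * 0.34 = 0.2244
  Item 3: 0.5 * 0.5 = 0.25
  Item 4: 0.62 * 0.38 = 0.2356
  Item 5: 0.44 * 0.56 = 0.2464
  Item 6: 0.64 * 0.36 = 0.2304
  Item 7: 0.42 * 0.58 = 0.2436
  Item 8: 0.52 * 0.48 = 0.2496
  Item 9: 0.24 * 0.76 = 0.1824
  Item 10: 0.31 * 0.69 = 0.2139
  Item 11: 0.73 * 0.27 = 0.1971
  Item 12: 0.21 * 0.79 = 0.1659
Sum(p_i * q_i) = 0.2059 + 0.2244 + 0.25 + 0.2356 + 0.2464 + 0.2304 + 0.2436 + 0.2496 + 0.1824 + 0.2139 + 0.1971 + 0.1659 = 2.6452
KR-20 = (k/(k-1)) * (1 - Sum(p_i*q_i) / Var_total)
= (12/11) * (1 - 2.6452/6.62)
= 1.0909 * 0.6004
KR-20 = 0.655

0.655


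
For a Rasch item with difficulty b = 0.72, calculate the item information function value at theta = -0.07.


P = 1/(1+exp(-(-0.07-0.72))) = 0.3122
I = P*(1-P) = 0.3122 * 0.6878
I = 0.2147

0.2147


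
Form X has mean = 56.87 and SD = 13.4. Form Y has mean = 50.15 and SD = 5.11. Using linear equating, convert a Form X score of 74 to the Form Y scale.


slope = SD_Y / SD_X = 5.11 / 13.4 ~ 0.3813
intercept = mean_Y - slope * mean_X = 50.15 - (5.11 / 13.4) * 56.87 ~ 28.463
Y = slope * X + intercept. To avoid rounding drift from the rounded slope/intercept, evaluate the equivalent form Y = mean_Y + SD_Y * (X - mean_X) / SD_X at full precision:
Y = 50.15 + 5.11 * (74 - 56.87) / 13.4
Y = 50.15 + 5.11 * 17.13 / 13.4
Y = 50.15 + 87.5343 / 13.4
Y = 50.15 + 6.5324
Y = 56.6824

56.6824


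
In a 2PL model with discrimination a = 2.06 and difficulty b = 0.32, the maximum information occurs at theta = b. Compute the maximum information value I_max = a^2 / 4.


For 2PL, max info at theta = b = 0.32
I_max = a^2 / 4 = 2.06^2 / 4
= 4.2436 / 4
I_max = 1.0609

1.0609


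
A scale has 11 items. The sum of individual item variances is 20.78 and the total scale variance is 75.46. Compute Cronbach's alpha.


alpha = (k/(k-1)) * (1 - sum(si^2)/s_total^2)
= (11/10) * (1 - 20.78/75.46)
alpha = 0.7971

0.7971


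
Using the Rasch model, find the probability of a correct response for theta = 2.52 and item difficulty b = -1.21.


theta - b = 2.52 - -1.21 = 3.73
exp(-(theta - b)) = exp(-3.73) = 0.024
P = 1 / (1 + 0.024)
P = 0.9766

0.9766


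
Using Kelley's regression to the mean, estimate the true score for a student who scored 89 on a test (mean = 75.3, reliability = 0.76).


T_est = rxx * X + (1 - rxx) * mean
T_est = 0.76 * 89 + 0.24 * 75.3
T_est = 67.64 + 18.072
T_est = 85.712

85.712


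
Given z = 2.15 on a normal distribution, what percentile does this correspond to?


CDF(z) = 0.5 * (1 + erf(z/sqrt(2)))
erf(1.5203) = 0.9684
CDF = 0.9842
Percentile rank = 0.9842 * 100 = 98.42

98.42


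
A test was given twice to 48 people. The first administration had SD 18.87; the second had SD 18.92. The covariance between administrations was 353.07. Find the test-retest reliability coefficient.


r = cov(X,Y) / (SD_X * SD_Y)
r = 353.07 / (18.87 * 18.92)
r = 353.07 / 357.0204
r = 0.9889

0.9889


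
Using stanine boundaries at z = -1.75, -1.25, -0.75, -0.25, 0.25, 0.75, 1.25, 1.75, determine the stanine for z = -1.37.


Stanine boundaries: [-1.75, -1.25, -0.75, -0.25, 0.25, 0.75, 1.25, 1.75]
z = -1.37
Check each boundary:
  z >= -1.75 -> could be stanine 2
  z < -1.25
  z < -0.75
  z < -0.25
  z < 0.25
  z < 0.75
  z < 1.25
  z < 1.75
Highest qualifying boundary gives stanine = 2

2


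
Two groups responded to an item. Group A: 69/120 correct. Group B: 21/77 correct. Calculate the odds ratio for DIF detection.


Odds_A = 69/51 = 1.3529
Odds_B = 21/56 = 0.375
OR = Odds_A / Odds_B = 1.3529 / 0.375
Exactly, OR = (69 * 56) / (51 * 21) = 3864 / 1071
OR = 3.6078

3.6078


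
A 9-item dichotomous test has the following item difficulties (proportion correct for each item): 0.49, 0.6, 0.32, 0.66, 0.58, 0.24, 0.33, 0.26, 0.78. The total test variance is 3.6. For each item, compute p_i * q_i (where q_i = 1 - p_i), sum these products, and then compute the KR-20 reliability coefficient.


For each item, compute p_i * q_i:
  Item 1: 0.49 * 0.51 = 0.2499
  Item 2: 0.6 * 0.4 = 0.24
  Item 3: 0.32 * 0.68 = 0.2176
  Item 4: 0.66 * 0.34 = 0.2244
  Item 5: 0.58 * 0.42 = 0.2436
  Item 6: 0.24 * 0.76 = 0.1824
  Item 7: 0.33 * 0.67 = 0.2211
  Item 8: 0.26 * 0.74 = 0.1924
  Item 9: 0.78 * 0.22 = 0.1716
Sum(p_i * q_i) = 0.2499 + 0.24 + 0.2176 + 0.2244 + 0.2436 + 0.1824 + 0.2211 + 0.1924 + 0.1716 = 1.943
KR-20 = (k/(k-1)) * (1 - Sum(p_i*q_i) / Var_total)
= (9/8) * (1 - 1.943/3.6)
= 1.125 * 0.4603
KR-20 = 0.5178

0.5178


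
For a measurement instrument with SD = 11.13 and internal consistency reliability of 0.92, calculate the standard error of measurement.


SEM = SD * sqrt(1 - rxx)
SEM = 11.13 * sqrt(1 - 0.92)
SEM = 11.13 * sqrt(0.08) = 11.13 * 0.282843
SEM = 3.148

3.148


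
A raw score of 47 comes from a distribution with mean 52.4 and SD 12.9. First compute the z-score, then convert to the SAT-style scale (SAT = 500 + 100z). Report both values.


z = (X - mean) / SD = (47 - 52.4) / 12.9
z = -5.4 / 12.9
z = -0.4186
SAT-scale = SAT = 500 + 100z
Carry z at full precision (z = -5.4 / 12.9) into the conversion:
SAT-scale = 500 + 100 * (-5.4 / 12.9) = 500 + -540 / 12.9
SAT-scale = 500 + -41.8605
SAT-scale = 458.1395

458.1395


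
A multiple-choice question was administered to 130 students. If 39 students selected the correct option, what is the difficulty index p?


Item difficulty p = number correct / total examinees
p = 39 / 130
p = 0.3

0.3


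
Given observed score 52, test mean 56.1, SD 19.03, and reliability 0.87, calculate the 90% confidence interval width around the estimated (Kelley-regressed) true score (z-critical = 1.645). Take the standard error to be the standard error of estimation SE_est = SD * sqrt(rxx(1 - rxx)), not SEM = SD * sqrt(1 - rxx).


True score estimate = 0.87*52 + 0.13*56.1 = 52.533
SE_est = SD * sqrt(rxx * (1 - rxx)) = 19.03 * sqrt(0.87 * 0.13) = 19.03 * sqrt(0.1131) = 6.399854
CI = T_est +/- z * SE_est, so width = 2 * z * SE_est = 2 * 1.645 * 6.399854
Width = 21.0555

21.0555


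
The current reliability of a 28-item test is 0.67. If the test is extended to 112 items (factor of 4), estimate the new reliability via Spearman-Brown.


r_new = (n * rxx) / (1 + (n-1) * rxx)
r_new = (4 * 0.67) / (1 + 3 * 0.67)
r_new = 2.68 / 3.01
r_new = 0.8904

0.8904


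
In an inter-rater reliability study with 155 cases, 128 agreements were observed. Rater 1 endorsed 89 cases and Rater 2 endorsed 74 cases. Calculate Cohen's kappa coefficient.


P_o = 128/155 = 0.825806
P_e = (89*74 + 66*81) / 24025 = 0.496649
kappa = (P_o - P_e) / (1 - P_e)
kappa = (0.825806 - 0.496649) / (1 - 0.496649)
kappa = 0.6539

0.6539


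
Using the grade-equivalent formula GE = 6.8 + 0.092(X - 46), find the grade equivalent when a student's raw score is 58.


raw - median = 58 - 46 = 12
slope * diff = 0.092 * 12 = 1.104
GE = 6.8 + 1.104
GE = 7.904

7.904


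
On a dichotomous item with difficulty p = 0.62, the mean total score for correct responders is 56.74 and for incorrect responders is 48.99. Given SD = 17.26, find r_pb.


q = 1 - p = 0.38
rpb = ((M1 - M0) / SD) * sqrt(p * q)
rpb = ((56.74 - 48.99) / 17.26) * sqrt(0.62 * 0.38)
rpb = 0.2179

0.2179


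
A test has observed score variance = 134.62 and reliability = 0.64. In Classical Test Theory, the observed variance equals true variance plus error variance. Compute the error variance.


var_true = rxx * var_obs = 0.64 * 134.62 = 86.1568
var_error = var_obs - var_true
var_error = 134.62 - 86.1568
var_error = 48.4632

48.4632


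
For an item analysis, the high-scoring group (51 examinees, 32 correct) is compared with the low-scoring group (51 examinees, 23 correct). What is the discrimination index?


p_upper = 32/51 = 0.6275
p_lower = 23/51 = 0.451
D = 0.6275 - 0.451 = 0.1765

0.1765


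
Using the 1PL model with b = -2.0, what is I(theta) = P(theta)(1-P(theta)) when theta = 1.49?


P = 1/(1+exp(-(1.49--2.0))) = 0.9704
I = P*(1-P) = 0.9704 * 0.0296
I = 0.0287

0.0287


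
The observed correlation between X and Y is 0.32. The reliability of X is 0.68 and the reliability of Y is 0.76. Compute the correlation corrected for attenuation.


r_corrected = rxy / sqrt(rxx * ryy)
= 0.32 / sqrt(0.68 * 0.76)
= 0.32 / sqrt(0.5168)
= 0.32 / 0.718888
r_corrected = 0.4451

0.4451


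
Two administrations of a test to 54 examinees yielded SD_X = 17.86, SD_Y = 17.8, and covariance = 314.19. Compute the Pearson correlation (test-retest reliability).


r = cov(X,Y) / (SD_X * SD_Y)
r = 314.19 / (17.86 * 17.8)
r = 314.19 / 317.908
r = 0.9883

0.9883


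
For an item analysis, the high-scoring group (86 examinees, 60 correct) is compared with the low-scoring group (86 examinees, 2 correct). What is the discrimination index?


p_upper = 60/86 = 0.6977
p_lower = 2/86 = 0.0233
D = 0.6977 - 0.0233 = 0.6744

0.6744


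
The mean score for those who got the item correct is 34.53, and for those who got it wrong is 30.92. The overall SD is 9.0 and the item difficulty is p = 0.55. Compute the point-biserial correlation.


q = 1 - p = 0.45
rpb = ((M1 - M0) / SD) * sqrt(p * q)
rpb = ((34.53 - 30.92) / 9.0) * sqrt(0.55 * 0.45)
rpb = 0.1996

0.1996


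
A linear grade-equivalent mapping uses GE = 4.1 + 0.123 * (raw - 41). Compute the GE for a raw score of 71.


raw - median = 71 - 41 = 30
slope * diff = 0.123 * 30 = 3.69
GE = 4.1 + 3.69
GE = 7.79

7.79


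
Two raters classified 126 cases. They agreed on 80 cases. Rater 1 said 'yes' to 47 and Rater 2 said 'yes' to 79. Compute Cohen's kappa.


P_o = 80/126 = 0.634921
P_e = (47*79 + 79*47) / 15876 = 0.46775
kappa = (P_o - P_e) / (1 - P_e)
kappa = (0.634921 - 0.46775) / (1 - 0.46775)
kappa = 0.3141

0.3141


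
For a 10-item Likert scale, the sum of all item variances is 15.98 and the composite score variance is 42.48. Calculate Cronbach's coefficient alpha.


alpha = (k/(k-1)) * (1 - sum(si^2)/s_total^2)
= (10/9) * (1 - 15.98/42.48)
alpha = 0.6931

0.6931


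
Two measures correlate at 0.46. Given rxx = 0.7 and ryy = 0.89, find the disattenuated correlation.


r_corrected = rxy / sqrt(rxx * ryy)
= 0.46 / sqrt(0.7 * 0.89)
= 0.46 / sqrt(0.623)
= 0.46 / 0.789303
r_corrected = 0.5828

0.5828


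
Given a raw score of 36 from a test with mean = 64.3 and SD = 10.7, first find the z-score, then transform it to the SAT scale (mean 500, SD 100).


z = (X - mean) / SD = (36 - 64.3) / 10.7
z = -28.3 / 10.7
z = -2.6449
SAT-scale = SAT = 500 + 100z
Carry z at full precision (z = -28.3 / 10.7) into the conversion:
SAT-scale = 500 + 100 * (-28.3 / 10.7) = 500 + -2830 / 10.7
SAT-scale = 500 + -264.486
SAT-scale = 235.514

235.514


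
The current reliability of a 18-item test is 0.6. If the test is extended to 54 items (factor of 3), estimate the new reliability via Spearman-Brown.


r_new = (n * rxx) / (1 + (n-1) * rxx)
r_new = (3 * 0.6) / (1 + 2 * 0.6)
r_new = 1.8 / 2.2
r_new = 0.8182

0.8182


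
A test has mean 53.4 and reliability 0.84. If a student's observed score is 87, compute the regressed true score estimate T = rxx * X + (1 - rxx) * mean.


T_est = rxx * X + (1 - rxx) * mean
T_est = 0.84 * 87 + 0.16 * 53.4
T_est = 73.08 + 8.544
T_est = 81.624

81.624


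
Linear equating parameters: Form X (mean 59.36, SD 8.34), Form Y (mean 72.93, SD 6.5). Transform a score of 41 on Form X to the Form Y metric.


slope = SD_Y / SD_X = 6.5 / 8.34 ~ 0.7794
intercept = mean_Y - slope * mean_X = 72.93 - (6.5 / 8.34) * 59.36 ~ 26.6662
Y = slope * X + intercept. To avoid rounding drift from the rounded slope/intercept, evaluate the equivalent form Y = mean_Y + SD_Y * (X - mean_X) / SD_X at full precision:
Y = 72.93 + 6.5 * (41 - 59.36) / 8.34
Y = 72.93 - 6.5 * 18.36 / 8.34
Y = 72.93 - 119.34 / 8.34
Y = 72.93 - 14.3094
Y = 58.6206

58.6206


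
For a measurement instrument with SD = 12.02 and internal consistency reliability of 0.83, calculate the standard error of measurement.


SEM = SD * sqrt(1 - rxx)
SEM = 12.02 * sqrt(1 - 0.83)
SEM = 12.02 * sqrt(0.17) = 12.02 * 0.412311
SEM = 4.956

4.956


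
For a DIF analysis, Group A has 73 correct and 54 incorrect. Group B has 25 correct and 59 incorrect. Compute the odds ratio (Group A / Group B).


Odds_A = 73/54 = 1.3519
Odds_B = 25/59 = 0.4237
OR = Odds_A / Odds_B = 1.3519 / 0.4237
Exactly, OR = (73 * 59) / (54 * 25) = 4307 / 1350
OR = 3.1904

3.1904


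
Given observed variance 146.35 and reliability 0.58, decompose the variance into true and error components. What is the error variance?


var_true = rxx * var_obs = 0.58 * 146.35 = 84.883
var_error = var_obs - var_true
var_error = 146.35 - 84.883
var_error = 61.467

61.467


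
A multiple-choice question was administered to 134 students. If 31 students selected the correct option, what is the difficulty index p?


Item difficulty p = number correct / total examinees
p = 31 / 134
p = 0.2313

0.2313


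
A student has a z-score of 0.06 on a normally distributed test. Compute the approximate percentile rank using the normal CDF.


CDF(z) = 0.5 * (1 + erf(z/sqrt(2)))
erf(0.0424) = 0.0478
CDF = 0.5239
Percentile rank = 0.5239 * 100 = 52.39

52.39


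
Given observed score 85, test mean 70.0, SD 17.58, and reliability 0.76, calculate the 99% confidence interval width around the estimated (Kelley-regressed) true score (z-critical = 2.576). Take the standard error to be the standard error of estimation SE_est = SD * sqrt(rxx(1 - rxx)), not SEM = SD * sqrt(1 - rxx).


True score estimate = 0.76*85 + 0.24*70.0 = 81.4
SE_est = SD * sqrt(rxx * (1 - rxx)) = 17.58 * sqrt(0.76 * 0.24) = 17.58 * sqrt(0.1824) = 7.508121
CI = T_est +/- z * SE_est, so width = 2 * z * SE_est = 2 * 2.576 * 7.508121
Width = 38.6818

38.6818


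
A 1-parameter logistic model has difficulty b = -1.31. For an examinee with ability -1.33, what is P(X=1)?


theta - b = -1.33 - -1.31 = -0.02
exp(-(theta - b)) = exp(0.02) = 1.0202
P = 1 / (1 + 1.0202)
P = 0.495

0.495


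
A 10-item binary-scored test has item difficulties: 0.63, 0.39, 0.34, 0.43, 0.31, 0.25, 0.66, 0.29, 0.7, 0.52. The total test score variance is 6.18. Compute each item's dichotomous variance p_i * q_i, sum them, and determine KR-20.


For each item, compute p_i * q_i:
  Item 1: 0.63 * 0.37 = 0.2331
  Item 2: 0.39 * 0.61 = 0.2379
  Item 3: 0.34 * 0.66 = 0.2244
  Item 4: 0.43 * 0.57 = 0.2451
  Item 5: 0.31 * 0.69 = 0.2139
  Item 6: 0.25 * 0.75 = 0.1875
  Item 7: 0.66 * 0.34 = 0.2244
  Item 8: 0.29 * 0.71 = 0.2059
  Item 9: 0.7 * 0.3 = 0.21
  Item 10: 0.52 * 0.48 = 0.2496
Sum(p_i * q_i) = 0.2331 + 0.2379 + 0.2244 + 0.2451 + 0.2139 + 0.1875 + 0.2244 + 0.2059 + 0.21 + 0.2496 = 2.2318
KR-20 = (k/(k-1)) * (1 - Sum(p_i*q_i) / Var_total)
= (10/9) * (1 - 2.2318/6.18)
= 1.1111 * 0.6389
KR-20 = 0.7099

0.7099


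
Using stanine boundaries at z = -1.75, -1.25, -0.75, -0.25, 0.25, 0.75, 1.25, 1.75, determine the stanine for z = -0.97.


Stanine boundaries: [-1.75, -1.25, -0.75, -0.25, 0.25, 0.75, 1.25, 1.75]
z = -0.97
Check each boundary:
  z >= -1.75 -> could be stanine 2
  z >= -1.25 -> could be stanine 3
  z < -0.75
  z < -0.25
  z < 0.25
  z < 0.75
  z < 1.25
  z < 1.75
Highest qualifying boundary gives stanine = 3

3


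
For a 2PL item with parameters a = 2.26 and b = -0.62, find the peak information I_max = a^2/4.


For 2PL, max info at theta = b = -0.62
I_max = a^2 / 4 = 2.26^2 / 4
= 5.1076 / 4
I_max = 1.2769

1.2769


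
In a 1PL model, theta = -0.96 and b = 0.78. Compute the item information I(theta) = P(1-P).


P = 1/(1+exp(-(-0.96-0.78))) = 0.1493
I = P*(1-P) = 0.1493 * 0.8507
I = 0.127

0.127


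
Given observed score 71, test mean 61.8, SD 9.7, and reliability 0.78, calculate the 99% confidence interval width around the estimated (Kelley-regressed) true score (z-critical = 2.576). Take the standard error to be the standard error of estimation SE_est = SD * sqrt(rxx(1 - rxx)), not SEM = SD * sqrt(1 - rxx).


True score estimate = 0.78*71 + 0.22*61.8 = 68.976
SE_est = SD * sqrt(rxx * (1 - rxx)) = 9.7 * sqrt(0.78 * 0.22) = 9.7 * sqrt(0.1716) = 4.018189
CI = T_est +/- z * SE_est, so width = 2 * z * SE_est = 2 * 2.576 * 4.018189
Width = 20.7017

20.7017


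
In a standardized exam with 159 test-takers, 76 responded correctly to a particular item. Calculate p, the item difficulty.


Item difficulty p = number correct / total examinees
p = 76 / 159
p = 0.478

0.478


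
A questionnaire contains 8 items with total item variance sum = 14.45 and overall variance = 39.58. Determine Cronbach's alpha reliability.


alpha = (k/(k-1)) * (1 - sum(si^2)/s_total^2)
= (8/7) * (1 - 14.45/39.58)
alpha = 0.7256

0.7256


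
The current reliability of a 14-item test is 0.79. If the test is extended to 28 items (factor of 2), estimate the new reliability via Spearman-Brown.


r_new = (n * rxx) / (1 + (n-1) * rxx)
r_new = (2 * 0.79) / (1 + 1 * 0.79)
r_new = 1.58 / 1.79
r_new = 0.8827

0.8827


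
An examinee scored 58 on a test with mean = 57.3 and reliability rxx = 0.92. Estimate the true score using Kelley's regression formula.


T_est = rxx * X + (1 - rxx) * mean
T_est = 0.92 * 58 + 0.08 * 57.3
T_est = 53.36 + 4.584
T_est = 57.944

57.944


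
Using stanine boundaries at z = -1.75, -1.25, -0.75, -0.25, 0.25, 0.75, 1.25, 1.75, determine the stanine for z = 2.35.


Stanine boundaries: [-1.75, -1.25, -0.75, -0.25, 0.25, 0.75, 1.25, 1.75]
z = 2.35
Check each boundary:
  z >= -1.75 -> could be stanine 2
  z >= -1.25 -> could be stanine 3
  z >= -0.75 -> could be stanine 4
  z >= -0.25 -> could be stanine 5
  z >= 0.25 -> could be stanine 6
  z >= 0.75 -> could be stanine 7
  z >= 1.25 -> could be stanine 8
  z >= 1.75 -> could be stanine 9
Highest qualifying boundary gives stanine = 9

9


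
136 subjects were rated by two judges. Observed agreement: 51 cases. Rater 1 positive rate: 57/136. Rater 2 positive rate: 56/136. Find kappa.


P_o = 51/136 = 0.375
P_e = (57*56 + 79*80) / 18496 = 0.514273
kappa = (P_o - P_e) / (1 - P_e)
kappa = (0.375 - 0.514273) / (1 - 0.514273)
kappa = -0.2867

-0.2867


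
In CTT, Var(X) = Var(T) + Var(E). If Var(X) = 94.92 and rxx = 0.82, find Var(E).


var_true = rxx * var_obs = 0.82 * 94.92 = 77.8344
var_error = var_obs - var_true
var_error = 94.92 - 77.8344
var_error = 17.0856

17.0856


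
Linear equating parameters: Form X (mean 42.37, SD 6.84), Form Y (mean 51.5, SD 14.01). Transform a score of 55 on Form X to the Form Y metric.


slope = SD_Y / SD_X = 14.01 / 6.84 ~ 2.0482
intercept = mean_Y - slope * mean_X = 51.5 - (14.01 / 6.84) * 42.37 ~ -35.2842
Y = slope * X + intercept. To avoid rounding drift from the rounded slope/intercept, evaluate the equivalent form Y = mean_Y + SD_Y * (X - mean_X) / SD_X at full precision:
Y = 51.5 + 14.01 * (55 - 42.37) / 6.84
Y = 51.5 + 14.01 * 12.63 / 6.84
Y = 51.5 + 176.9463 / 6.84
Y = 51.5 + 25.8693
Y = 77.3693

77.3693


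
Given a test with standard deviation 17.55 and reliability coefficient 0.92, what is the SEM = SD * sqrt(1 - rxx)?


SEM = SD * sqrt(1 - rxx)
SEM = 17.55 * sqrt(1 - 0.92)
SEM = 17.55 * sqrt(0.08) = 17.55 * 0.282843
SEM = 4.9639

4.9639


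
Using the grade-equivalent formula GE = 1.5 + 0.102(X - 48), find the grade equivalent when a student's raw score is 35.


raw - median = 35 - 48 = -13
slope * diff = 0.102 * -13 = -1.326
GE = 1.5 + -1.326
GE = 0.174

0.174


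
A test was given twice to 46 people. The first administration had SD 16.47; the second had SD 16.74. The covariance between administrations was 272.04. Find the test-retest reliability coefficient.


r = cov(X,Y) / (SD_X * SD_Y)
r = 272.04 / (16.47 * 16.74)
r = 272.04 / 275.7078
r = 0.9867

0.9867


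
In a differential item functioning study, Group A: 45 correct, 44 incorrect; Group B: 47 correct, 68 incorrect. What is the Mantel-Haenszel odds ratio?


Odds_A = 45/44 = 1.0227
Odds_B = 47/68 = 0.6912
OR = Odds_A / Odds_B = 1.0227 / 0.6912
Exactly, OR = (45 * 68) / (44 * 47) = 3060 / 2068
OR = 1.4797

1.4797


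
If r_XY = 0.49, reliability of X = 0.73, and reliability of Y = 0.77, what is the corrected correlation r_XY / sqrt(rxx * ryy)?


r_corrected = rxy / sqrt(rxx * ryy)
= 0.49 / sqrt(0.73 * 0.77)
= 0.49 / sqrt(0.5621)
= 0.49 / 0.749733
r_corrected = 0.6536

0.6536


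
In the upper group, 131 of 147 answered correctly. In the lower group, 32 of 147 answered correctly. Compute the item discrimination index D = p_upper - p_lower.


p_upper = 131/147 = 0.8912
p_lower = 32/147 = 0.2177
D = 0.8912 - 0.2177 = 0.6735

0.6735


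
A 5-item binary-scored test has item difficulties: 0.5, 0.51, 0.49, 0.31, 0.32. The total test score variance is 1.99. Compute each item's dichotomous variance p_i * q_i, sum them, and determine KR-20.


For each item, compute p_i * q_i:
  Item 1: 0.5 * 0.5 = 0.25
  Item 2: 0.51 * 0.49 = 0.2499
  Item 3: 0.49 * 0.51 = 0.2499
  Item 4: 0.31 * 0.69 = 0.2139
  Item 5: 0.32 * 0.68 = 0.2176
Sum(p_i * q_i) = 0.25 + 0.2499 + 0.2499 + 0.2139 + 0.2176 = 1.1813
KR-20 = (k/(k-1)) * (1 - Sum(p_i*q_i) / Var_total)
= (5/4) * (1 - 1.1813/1.99)
= 1.25 * 0.4064
KR-20 = 0.508

0.508


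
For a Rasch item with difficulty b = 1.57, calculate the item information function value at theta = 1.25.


P = 1/(1+exp(-(1.25-1.57))) = 0.4207
I = P*(1-P) = 0.4207 * 0.5793
I = 0.2437

0.2437


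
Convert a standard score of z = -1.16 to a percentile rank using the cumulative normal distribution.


CDF(z) = 0.5 * (1 + erf(z/sqrt(2)))
erf(-0.8202) = -0.754
CDF = 0.123
Percentile rank = 0.123 * 100 = 12.3

12.3


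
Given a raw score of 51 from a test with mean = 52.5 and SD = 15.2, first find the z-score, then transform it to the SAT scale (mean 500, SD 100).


z = (X - mean) / SD = (51 - 52.5) / 15.2
z = -1.5 / 15.2
z = -0.0987
SAT-scale = SAT = 500 + 100z
Carry z at full precision (z = -1.5 / 15.2) into the conversion:
SAT-scale = 500 + 100 * (-1.5 / 15.2) = 500 + -150 / 15.2
SAT-scale = 500 + -9.8684
SAT-scale = 490.1316

490.1316


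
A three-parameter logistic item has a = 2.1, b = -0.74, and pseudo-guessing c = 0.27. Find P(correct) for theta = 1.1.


logit = 2.1*(1.1 - -0.74) = 3.864
P* = 1/(1 + exp(-3.864)) = 0.9794
P = 0.27 + (1 - 0.27) * 0.9794
P = 0.985

0.985


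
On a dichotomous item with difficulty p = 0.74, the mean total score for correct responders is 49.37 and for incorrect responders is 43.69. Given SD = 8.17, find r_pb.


q = 1 - p = 0.26
rpb = ((M1 - M0) / SD) * sqrt(p * q)
rpb = ((49.37 - 43.69) / 8.17) * sqrt(0.74 * 0.26)
rpb = 0.305

0.305


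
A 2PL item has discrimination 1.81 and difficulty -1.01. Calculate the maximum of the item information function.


For 2PL, max info at theta = b = -1.01
I_max = a^2 / 4 = 1.81^2 / 4
= 3.2761 / 4
I_max = 0.819

0.819


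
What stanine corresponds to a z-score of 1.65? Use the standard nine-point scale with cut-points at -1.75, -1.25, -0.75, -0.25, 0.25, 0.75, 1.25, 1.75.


Stanine boundaries: [-1.75, -1.25, -0.75, -0.25, 0.25, 0.75, 1.25, 1.75]
z = 1.65
Check each boundary:
  z >= -1.75 -> could be stanine 2
  z >= -1.25 -> could be stanine 3
  z >= -0.75 -> could be stanine 4
  z >= -0.25 -> could be stanine 5
  z >= 0.25 -> could be stanine 6
  z >= 0.75 -> could be stanine 7
  z >= 1.25 -> could be stanine 8
  z < 1.75
Highest qualifying boundary gives stanine = 8

8


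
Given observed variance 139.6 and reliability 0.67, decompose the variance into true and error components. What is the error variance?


var_true = rxx * var_obs = 0.67 * 139.6 = 93.532
var_error = var_obs - var_true
var_error = 139.6 - 93.532
var_error = 46.068

46.068


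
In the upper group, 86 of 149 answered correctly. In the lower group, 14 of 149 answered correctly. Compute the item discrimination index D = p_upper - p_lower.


p_upper = 86/149 = 0.5772
p_lower = 14/149 = 0.094
D = 0.5772 - 0.094 = 0.4832

0.4832


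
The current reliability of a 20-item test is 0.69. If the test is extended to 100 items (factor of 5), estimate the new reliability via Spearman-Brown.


r_new = (n * rxx) / (1 + (n-1) * rxx)
r_new = (5 * 0.69) / (1 + 4 * 0.69)
r_new = 3.45 / 3.76
r_new = 0.9176

0.9176


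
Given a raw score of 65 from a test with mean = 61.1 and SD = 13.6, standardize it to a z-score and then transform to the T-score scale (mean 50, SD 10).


z = (X - mean) / SD = (65 - 61.1) / 13.6
z = 3.9 / 13.6
z = 0.2868
T-score = T = 50 + 10z
Carry z at full precision (z = 3.9 / 13.6) into the conversion:
T-score = 50 + 10 * (3.9 / 13.6) = 50 + 39 / 13.6
T-score = 50 + 2.8676
T-score = 52.8676

52.8676


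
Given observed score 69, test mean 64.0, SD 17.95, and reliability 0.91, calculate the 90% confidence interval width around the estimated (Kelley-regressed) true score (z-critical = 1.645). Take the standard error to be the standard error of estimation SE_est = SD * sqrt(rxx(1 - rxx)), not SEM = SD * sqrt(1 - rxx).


True score estimate = 0.91*69 + 0.09*64.0 = 68.55
SE_est = SD * sqrt(rxx * (1 - rxx)) = 17.95 * sqrt(0.91 * 0.09) = 17.95 * sqrt(0.0819) = 5.136963
CI = T_est +/- z * SE_est, so width = 2 * z * SE_est = 2 * 1.645 * 5.136963
Width = 16.9006

16.9006


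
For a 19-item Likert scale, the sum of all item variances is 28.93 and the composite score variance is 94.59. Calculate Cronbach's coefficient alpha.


alpha = (k/(k-1)) * (1 - sum(si^2)/s_total^2)
= (19/18) * (1 - 28.93/94.59)
alpha = 0.7327

0.7327


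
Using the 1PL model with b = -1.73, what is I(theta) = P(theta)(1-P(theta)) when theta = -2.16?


P = 1/(1+exp(-(-2.16--1.73))) = 0.3941
I = P*(1-P) = 0.3941 * 0.6059
I = 0.2388

0.2388
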